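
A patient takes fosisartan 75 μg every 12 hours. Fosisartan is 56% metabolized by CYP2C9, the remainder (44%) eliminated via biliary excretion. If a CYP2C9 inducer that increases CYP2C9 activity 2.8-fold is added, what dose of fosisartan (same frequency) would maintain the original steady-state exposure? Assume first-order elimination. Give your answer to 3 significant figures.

151 μg

The CYP2C9 pathway (56% of clearance) increases to 2.8× activity: 0.56 × 2.8 = 1.568.
Non-CYP routes (44%) are unchanged.
New clearance relative to baseline: 1.568 + 0.44 = 2.008.
To maintain the same steady-state level, dose must scale with clearance: new dose = 75 × 2.008 = 151 μg.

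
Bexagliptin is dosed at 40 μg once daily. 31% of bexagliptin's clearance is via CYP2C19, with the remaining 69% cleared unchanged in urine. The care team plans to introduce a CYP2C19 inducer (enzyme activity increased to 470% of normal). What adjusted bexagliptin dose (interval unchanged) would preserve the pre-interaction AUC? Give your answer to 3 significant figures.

The CYP2C19 pathway (31% of clearance) increases to 4.7× activity: 0.31 × 4.7 = 1.457.
The remaining 69% of clearance is unaffected.
Relative clearance = 1.457 + 0.69 = 2.147.
Exposure is unchanged when dose changes in proportion to clearance. New dose = 40 μg × 2.147 = 85.9 μg.

85.9 μg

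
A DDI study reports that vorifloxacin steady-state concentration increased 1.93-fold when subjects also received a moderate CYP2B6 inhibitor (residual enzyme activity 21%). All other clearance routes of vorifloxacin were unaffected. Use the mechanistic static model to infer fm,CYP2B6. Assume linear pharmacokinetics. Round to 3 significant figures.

Write x for the fraction cleared via CYP2B6. The observed steady-state concentration change means clearance fell to 1/1.93 = 0.5181 of baseline.
Only the CYP2B6 route changed, so 0.5181 = x·0.21 + (1 − x), giving x = 0.610.

0.610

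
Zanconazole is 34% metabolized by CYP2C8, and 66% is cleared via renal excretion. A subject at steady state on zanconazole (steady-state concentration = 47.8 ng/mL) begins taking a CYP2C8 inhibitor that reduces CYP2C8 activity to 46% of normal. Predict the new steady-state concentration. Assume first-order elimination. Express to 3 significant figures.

The CYP2C8 pathway (34% of clearance) drops to 0.46× activity: 0.34 × 0.46 = 0.1564.
The remaining 66% of clearance is unaffected.
CL_new/CL_old = 0.1564 + 0.66 = 0.8164.
With dosing unchanged, steady-state concentration scales as 1/CL: 47.8 / 0.8164 = 58.5 ng/mL.

58.5 ng/mL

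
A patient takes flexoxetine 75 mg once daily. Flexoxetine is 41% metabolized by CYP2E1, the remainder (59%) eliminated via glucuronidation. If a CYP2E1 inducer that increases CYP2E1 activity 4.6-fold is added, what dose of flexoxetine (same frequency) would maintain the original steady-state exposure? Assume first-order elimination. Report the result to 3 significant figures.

186 mg

The CYP2E1 pathway (41% of clearance) increases to 4.6× activity: 0.41 × 4.6 = 1.886.
Non-CYP routes (59%) are unchanged.
CL_new/CL_old = 1.886 + 0.59 = 2.476.
Exposure is unchanged when dose changes in proportion to clearance. New dose = 75 mg × 2.476 = 186 mg.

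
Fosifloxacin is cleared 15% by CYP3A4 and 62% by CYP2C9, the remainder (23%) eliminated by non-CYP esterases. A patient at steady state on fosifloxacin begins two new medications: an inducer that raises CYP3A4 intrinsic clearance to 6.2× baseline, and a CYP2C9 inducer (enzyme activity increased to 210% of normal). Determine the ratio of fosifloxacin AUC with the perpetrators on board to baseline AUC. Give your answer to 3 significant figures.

0.406

The CYP3A4 pathway (15% of clearance) rises to 6.2× activity: 0.15 × 6.2 = 0.93.
The CYP2C9 pathway (62% of clearance) rises to 2.1× activity: 0.62 × 2.1 = 1.302.
Non-CYP routes (23%) are unchanged.
Relative clearance = 0.93 + 1.302 + 0.23 = 2.462.
Net AUC ratio = 1 / 2.462 = 0.406.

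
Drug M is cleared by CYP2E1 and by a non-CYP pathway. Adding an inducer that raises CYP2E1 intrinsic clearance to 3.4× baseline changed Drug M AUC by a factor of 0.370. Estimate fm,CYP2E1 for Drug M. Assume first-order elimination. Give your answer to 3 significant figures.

0.709

Let x = fm,CYP2E1. Because AUC ∝ 1/CL, relative clearance rose to 1/0.370 = 2.703.
Setting x·3.4 + (1 − x) = 2.703 and solving: x = (2.703 − 1)/(3.4 − 1) = 0.709.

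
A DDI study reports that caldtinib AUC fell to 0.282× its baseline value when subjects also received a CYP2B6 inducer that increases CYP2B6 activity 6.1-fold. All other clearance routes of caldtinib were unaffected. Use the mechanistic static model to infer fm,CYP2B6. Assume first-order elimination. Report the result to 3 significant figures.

0.499

CL'/CL = 1 / 0.282 = 3.546
6.1·fm + (1 − fm) = 3.546
fm = (3.546 − 1) / (6.1 − 1) = 0.499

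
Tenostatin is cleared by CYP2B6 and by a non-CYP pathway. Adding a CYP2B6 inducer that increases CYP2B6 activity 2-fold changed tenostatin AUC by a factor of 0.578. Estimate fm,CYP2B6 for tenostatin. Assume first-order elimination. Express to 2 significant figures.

Write x for the fraction cleared via CYP2B6. The observed AUC change means clearance rose to 1/0.578 = 1.73 of baseline.
Setting x·2 + (1 − x) = 1.73 and solving: x = (1.73 − 1)/(2 − 1) = 0.73.

0.73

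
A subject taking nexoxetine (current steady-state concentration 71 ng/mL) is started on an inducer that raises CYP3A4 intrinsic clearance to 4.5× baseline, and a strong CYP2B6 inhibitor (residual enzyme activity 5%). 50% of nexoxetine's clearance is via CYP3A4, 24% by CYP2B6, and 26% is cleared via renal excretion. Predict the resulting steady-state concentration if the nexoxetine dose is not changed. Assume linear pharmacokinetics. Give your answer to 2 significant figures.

28 ng/mL

The CYP3A4 pathway (50% of clearance) increases to 4.5× activity: 0.5 × 4.5 = 2.25.
The CYP2B6 pathway (24% of clearance) falls to 0.05× activity: 0.24 × 0.05 = 0.012.
Non-CYP routes (26%) are unchanged.
New clearance relative to baseline: 2.25 + 0.012 + 0.26 = 2.522.
New steady-state concentration = 71 / 2.522 = 28 ng/mL (concentration scales inversely with clearance).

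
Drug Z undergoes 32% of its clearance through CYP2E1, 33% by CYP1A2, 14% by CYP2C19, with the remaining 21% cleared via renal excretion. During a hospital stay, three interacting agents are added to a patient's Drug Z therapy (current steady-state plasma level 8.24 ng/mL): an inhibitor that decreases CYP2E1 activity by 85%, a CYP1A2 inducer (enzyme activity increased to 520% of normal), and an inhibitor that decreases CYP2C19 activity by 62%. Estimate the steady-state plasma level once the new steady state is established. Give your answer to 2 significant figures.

The CYP2E1 pathway (32% of clearance) drops to 0.15× activity: 0.32 × 0.15 = 0.048.
The CYP1A2 pathway (33% of clearance) is boosted to 5.2× activity: 0.33 × 5.2 = 1.716.
The CYP2C19 pathway (14% of clearance) drops to 0.38× activity: 0.14 × 0.38 = 0.0532.
Non-CYP routes (21%) are unchanged.
CL_new/CL_old = 0.048 + 1.716 + 0.0532 + 0.21 = 2.0272.
Dividing the baseline by the relative clearance: 8.24 / 2.0272 = 4.1 ng/mL.

4.1 ng/mL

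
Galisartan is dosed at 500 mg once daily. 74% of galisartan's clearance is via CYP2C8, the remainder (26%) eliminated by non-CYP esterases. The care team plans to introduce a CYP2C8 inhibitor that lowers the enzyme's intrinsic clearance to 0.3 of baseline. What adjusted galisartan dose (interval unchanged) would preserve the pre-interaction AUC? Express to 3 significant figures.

The CYP2C8 pathway (74% of clearance) drops to 0.3× activity: 0.74 × 0.3 = 0.222.
Non-CYP routes (26%) are unchanged.
New clearance relative to baseline: 0.222 + 0.26 = 0.482.
Css,avg = (dose rate)/CL, so holding Css fixed requires dose ∝ CL: 500 × 0.482 = 241 mg.

241 mg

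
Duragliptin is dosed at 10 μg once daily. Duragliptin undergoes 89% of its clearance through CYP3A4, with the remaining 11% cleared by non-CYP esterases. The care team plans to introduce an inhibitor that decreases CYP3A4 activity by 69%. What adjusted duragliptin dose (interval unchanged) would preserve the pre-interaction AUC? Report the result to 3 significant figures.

3.86 μg

The CYP3A4 pathway (89% of clearance) falls to 0.31× activity: 0.89 × 0.31 = 0.2759.
Non-CYP routes (11%) are unchanged.
CL_new/CL_old = 0.2759 + 0.11 = 0.3859.
Css,avg = (dose rate)/CL, so holding Css fixed requires dose ∝ CL: 10 × 0.3859 = 3.86 μg.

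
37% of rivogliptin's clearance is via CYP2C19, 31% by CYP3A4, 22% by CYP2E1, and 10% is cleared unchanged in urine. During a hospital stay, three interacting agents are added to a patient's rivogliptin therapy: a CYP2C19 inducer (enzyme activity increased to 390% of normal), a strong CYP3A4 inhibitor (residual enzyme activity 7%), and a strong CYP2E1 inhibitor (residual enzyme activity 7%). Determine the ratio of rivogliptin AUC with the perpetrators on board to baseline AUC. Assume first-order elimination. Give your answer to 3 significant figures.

0.633

CYP2C19: 0.37 × 3.9 = 1.443
CYP3A4: 0.31 × 0.07 = 0.0217
CYP2E1: 0.22 × 0.07 = 0.0154
Other: 0.1 (unchanged)
New clearance relative to baseline: 1.443 + 0.0217 + 0.0154 + 0.1 = 1.5801.
Because AUC varies inversely with clearance, the combined effect is 1 / 1.5801 = 0.633.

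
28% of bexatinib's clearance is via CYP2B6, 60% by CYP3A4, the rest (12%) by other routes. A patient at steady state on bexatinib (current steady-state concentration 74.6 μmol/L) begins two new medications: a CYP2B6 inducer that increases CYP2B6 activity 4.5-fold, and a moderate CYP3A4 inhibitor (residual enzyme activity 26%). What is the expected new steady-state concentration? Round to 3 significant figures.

48.6 μmol/L

The CYP2B6 pathway (28% of clearance) rises to 4.5× activity: 0.28 × 4.5 = 1.26.
The CYP3A4 pathway (60% of clearance) falls to 0.26× activity: 0.6 × 0.26 = 0.156.
Non-CYP routes (12%) are unchanged.
New clearance relative to baseline: 1.26 + 0.156 + 0.12 = 1.536.
New steady-state concentration = 74.6 / 1.536 = 48.6 μmol/L (concentration scales inversely with clearance).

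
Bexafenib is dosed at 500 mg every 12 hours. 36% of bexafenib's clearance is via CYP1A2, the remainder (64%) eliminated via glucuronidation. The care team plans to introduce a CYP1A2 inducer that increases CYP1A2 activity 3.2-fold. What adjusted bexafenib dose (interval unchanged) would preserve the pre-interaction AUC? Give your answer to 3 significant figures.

CYP1A2: 0.36 × 3.2 = 1.152
Other: 0.64 (unchanged)
New clearance relative to baseline: 1.152 + 0.64 = 1.792.
Exposure is unchanged when dose changes in proportion to clearance. New dose = 500 mg × 1.792 = 896 mg.

896 mg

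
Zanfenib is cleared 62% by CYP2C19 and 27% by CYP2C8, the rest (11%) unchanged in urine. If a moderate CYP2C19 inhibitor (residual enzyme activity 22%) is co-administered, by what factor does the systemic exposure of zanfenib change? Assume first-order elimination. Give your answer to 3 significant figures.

1.94

The CYP2C19 pathway (62% of clearance) falls to 0.22× activity: 0.62 × 0.22 = 0.1364.
CYP2C8 (27%) and the residual 11% are unaffected.
New clearance relative to baseline: 0.1364 + 0.27 + 0.11 = 0.5164.
Since systemic exposure ∝ 1/CL, the ratio is 1 / 0.5164 = 1.94.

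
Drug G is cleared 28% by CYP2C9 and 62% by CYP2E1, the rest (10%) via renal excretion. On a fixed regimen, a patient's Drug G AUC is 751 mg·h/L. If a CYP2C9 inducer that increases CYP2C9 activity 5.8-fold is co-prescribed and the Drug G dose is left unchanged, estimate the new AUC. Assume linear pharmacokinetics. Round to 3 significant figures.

The CYP2C9 pathway (28% of clearance) is boosted to 5.8× activity: 0.28 × 5.8 = 1.624.
CYP2E1 (62%) and the residual 10% are unaffected.
Relative clearance = 1.624 + 0.62 + 0.1 = 2.344.
AUC ∝ 1/CL, so new value = 751 / 2.344 = 320 mg·h/L.

320 mg·h/L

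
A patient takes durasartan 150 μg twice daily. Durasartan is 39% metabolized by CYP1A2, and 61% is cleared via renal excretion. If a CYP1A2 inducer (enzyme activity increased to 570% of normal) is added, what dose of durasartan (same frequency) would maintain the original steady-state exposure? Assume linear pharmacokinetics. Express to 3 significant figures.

425 μg

The CYP1A2 pathway (39% of clearance) rises to 5.7× activity: 0.39 × 5.7 = 2.223.
The remaining 61% of clearance is unaffected.
CL_new/CL_old = 2.223 + 0.61 = 2.833.
Css,avg = (dose rate)/CL, so holding Css fixed requires dose ∝ CL: 150 × 2.833 = 425 μg.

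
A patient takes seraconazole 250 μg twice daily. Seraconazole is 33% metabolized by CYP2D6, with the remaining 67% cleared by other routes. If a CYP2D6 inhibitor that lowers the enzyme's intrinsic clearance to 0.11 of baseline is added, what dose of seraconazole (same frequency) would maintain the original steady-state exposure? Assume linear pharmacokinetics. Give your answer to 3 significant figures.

177 μg

CYP2D6: 0.33 × 0.11 = 0.0363
Other: 0.67 (unchanged)
New clearance relative to baseline: 0.0363 + 0.67 = 0.7063.
To maintain the same steady-state level, dose must scale with clearance: new dose = 250 × 0.7063 = 177 μg.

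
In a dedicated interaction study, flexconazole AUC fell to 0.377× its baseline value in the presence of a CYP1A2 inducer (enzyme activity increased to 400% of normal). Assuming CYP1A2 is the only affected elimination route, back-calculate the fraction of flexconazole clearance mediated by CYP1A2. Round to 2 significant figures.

0.55

CL'/CL = 1 / 0.377 = 2.653
4·fm + (1 − fm) = 2.653
fm = (2.653 − 1) / (4 − 1) = 0.55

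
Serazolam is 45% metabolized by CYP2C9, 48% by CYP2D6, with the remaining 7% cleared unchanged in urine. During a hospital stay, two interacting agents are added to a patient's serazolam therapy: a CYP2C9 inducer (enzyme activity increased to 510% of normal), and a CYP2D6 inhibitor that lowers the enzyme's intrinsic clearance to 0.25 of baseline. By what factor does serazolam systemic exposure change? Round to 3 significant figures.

The CYP2C9 pathway (45% of clearance) is boosted to 5.1× activity: 0.45 × 5.1 = 2.295.
The CYP2D6 pathway (48% of clearance) drops to 0.25× activity: 0.48 × 0.25 = 0.12.
The remaining 7% of clearance is unaffected.
Relative clearance = 2.295 + 0.12 + 0.07 = 2.485.
Systemic exposure ∝ 1/CL: fold-change = 1 / 2.485 = 0.402.

0.402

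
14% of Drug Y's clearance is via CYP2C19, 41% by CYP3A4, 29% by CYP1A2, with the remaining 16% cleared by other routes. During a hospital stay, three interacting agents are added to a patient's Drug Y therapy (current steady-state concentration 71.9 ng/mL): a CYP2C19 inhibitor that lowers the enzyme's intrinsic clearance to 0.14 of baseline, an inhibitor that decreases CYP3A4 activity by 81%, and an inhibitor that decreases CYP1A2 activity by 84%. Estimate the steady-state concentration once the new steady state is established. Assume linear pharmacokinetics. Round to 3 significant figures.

The CYP2C19 pathway (14% of clearance) falls to 0.14× activity: 0.14 × 0.14 = 0.0196.
The CYP3A4 pathway (41% of clearance) is reduced to 0.19× activity: 0.41 × 0.19 = 0.0779.
The CYP1A2 pathway (29% of clearance) drops to 0.16× activity: 0.29 × 0.16 = 0.0464.
The remaining 16% of clearance is unaffected.
Relative clearance = 0.0196 + 0.0779 + 0.0464 + 0.16 = 0.3039.
Steady-state concentration ∝ 1/CL: new value = 71.9 / 0.3039 = 237 ng/mL.

237 ng/mL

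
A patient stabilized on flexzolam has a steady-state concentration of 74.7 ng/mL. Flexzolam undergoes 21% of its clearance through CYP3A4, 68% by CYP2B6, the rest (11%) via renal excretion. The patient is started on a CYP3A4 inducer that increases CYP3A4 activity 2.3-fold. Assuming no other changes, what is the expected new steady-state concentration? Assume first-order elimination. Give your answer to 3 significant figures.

The CYP3A4 pathway (21% of clearance) increases to 2.3× activity: 0.21 × 2.3 = 0.483.
CYP2B6 (68%) and the residual 11% are unaffected.
CL_new/CL_old = 0.483 + 0.68 + 0.11 = 1.273.
Steady-state concentration ∝ 1/CL, so new value = 74.7 / 1.273 = 58.7 ng/mL.

58.7 ng/mL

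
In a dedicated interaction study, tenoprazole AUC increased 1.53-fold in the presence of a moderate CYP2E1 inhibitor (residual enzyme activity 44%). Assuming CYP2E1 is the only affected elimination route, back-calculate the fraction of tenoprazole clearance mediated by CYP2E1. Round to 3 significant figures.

Call the CYP2E1 fraction fm. After the interaction, CL_new/CL_old = fm × 0.44 + (1 − fm).
AUC ratio = 1 / (new CL fraction), so new CL fraction = 1 / 1.53 = 0.6536.
fm × 0.44 + 1 − fm = 0.6536  ⇒  fm × (0.44 − 1) = −0.3464  ⇒  fm = 0.619.

0.619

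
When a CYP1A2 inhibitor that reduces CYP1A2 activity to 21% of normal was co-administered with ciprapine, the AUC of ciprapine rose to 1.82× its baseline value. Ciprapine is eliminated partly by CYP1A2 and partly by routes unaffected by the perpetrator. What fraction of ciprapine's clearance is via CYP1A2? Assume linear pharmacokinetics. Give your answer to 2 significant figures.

0.57

Call the CYP1A2 fraction fm. After the interaction, CL_new/CL_old = fm × 0.21 + (1 − fm).
AUC ratio = 1 / (new CL fraction), so new CL fraction = 1 / 1.82 = 0.5495.
fm × 0.21 + 1 − fm = 0.5495  ⇒  fm × (0.21 − 1) = −0.4505  ⇒  fm = 0.57.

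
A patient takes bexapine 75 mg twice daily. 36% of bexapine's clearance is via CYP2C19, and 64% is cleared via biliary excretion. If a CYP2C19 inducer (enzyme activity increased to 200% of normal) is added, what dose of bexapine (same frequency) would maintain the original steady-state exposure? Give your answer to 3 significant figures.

102 mg

The CYP2C19 pathway (36% of clearance) rises to 2× activity: 0.36 × 2 = 0.72.
The remaining 64% of clearance is unaffected.
New clearance relative to baseline: 0.72 + 0.64 = 1.36.
Css,avg = (dose rate)/CL, so holding Css fixed requires dose ∝ CL: 75 × 1.36 = 102 mg.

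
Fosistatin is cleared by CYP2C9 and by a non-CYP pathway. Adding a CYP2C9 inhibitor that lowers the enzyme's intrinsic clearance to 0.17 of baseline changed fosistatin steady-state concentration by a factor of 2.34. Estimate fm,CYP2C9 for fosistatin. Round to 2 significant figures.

Let x = fm,CYP2C9. Because steady-state concentration ∝ 1/CL, relative clearance fell to 1/2.34 = 0.4274.
Only the CYP2C9 route changed, so 0.4274 = x·0.17 + (1 − x), giving x = 0.69.

0.69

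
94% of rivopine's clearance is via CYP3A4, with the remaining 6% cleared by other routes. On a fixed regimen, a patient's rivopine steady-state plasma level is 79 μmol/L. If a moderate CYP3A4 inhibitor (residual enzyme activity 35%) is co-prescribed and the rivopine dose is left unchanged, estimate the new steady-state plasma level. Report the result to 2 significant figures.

The CYP3A4 pathway (94% of clearance) drops to 0.35× activity: 0.94 × 0.35 = 0.329.
Non-CYP routes (6%) are unchanged.
New clearance relative to baseline: 0.329 + 0.06 = 0.389.
Steady-state plasma level ∝ 1/CL, so new value = 79 / 0.389 = 2.0 × 10² μmol/L.

2.0 × 10² μmol/L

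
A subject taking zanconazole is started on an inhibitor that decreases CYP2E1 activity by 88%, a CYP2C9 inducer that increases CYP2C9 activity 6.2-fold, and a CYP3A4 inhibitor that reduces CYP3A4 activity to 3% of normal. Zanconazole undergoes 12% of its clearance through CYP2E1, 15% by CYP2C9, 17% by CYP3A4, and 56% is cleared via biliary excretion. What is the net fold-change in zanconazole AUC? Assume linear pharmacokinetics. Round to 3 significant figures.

The CYP2E1 pathway (12% of clearance) drops to 0.12× activity: 0.12 × 0.12 = 0.0144.
The CYP2C9 pathway (15% of clearance) increases to 6.2× activity: 0.15 × 6.2 = 0.93.
The CYP3A4 pathway (17% of clearance) drops to 0.03× activity: 0.17 × 0.03 = 0.0051.
Non-CYP routes (56%) are unchanged.
CL_new/CL_old = 0.0144 + 0.93 + 0.0051 + 0.56 = 1.5095.
AUC ∝ 1/CL: fold-change = 1 / 1.5095 = 0.662.

0.662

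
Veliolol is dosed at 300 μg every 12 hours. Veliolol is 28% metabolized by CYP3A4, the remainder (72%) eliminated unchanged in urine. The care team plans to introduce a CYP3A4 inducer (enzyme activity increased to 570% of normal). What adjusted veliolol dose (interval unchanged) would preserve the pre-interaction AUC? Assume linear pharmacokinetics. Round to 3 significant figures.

695 μg

CYP3A4: 0.28 × 5.7 = 1.596
Other: 0.72 (unchanged)
CL_new/CL_old = 1.596 + 0.72 = 2.316.
Css,avg = (dose rate)/CL, so holding Css fixed requires dose ∝ CL: 300 × 2.316 = 695 μg.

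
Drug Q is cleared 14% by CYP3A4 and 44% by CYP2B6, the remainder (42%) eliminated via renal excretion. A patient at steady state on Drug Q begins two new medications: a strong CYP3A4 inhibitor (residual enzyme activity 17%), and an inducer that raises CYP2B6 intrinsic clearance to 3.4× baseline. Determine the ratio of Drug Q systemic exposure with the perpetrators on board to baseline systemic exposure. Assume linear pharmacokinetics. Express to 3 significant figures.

The CYP3A4 pathway (14% of clearance) is reduced to 0.17× activity: 0.14 × 0.17 = 0.0238.
The CYP2B6 pathway (44% of clearance) increases to 3.4× activity: 0.44 × 3.4 = 1.496.
The remaining 42% of clearance is unaffected.
CL_new/CL_old = 0.0238 + 1.496 + 0.42 = 1.9398.
Systemic exposure ∝ 1/CL: fold-change = 1 / 1.9398 = 0.516.

0.516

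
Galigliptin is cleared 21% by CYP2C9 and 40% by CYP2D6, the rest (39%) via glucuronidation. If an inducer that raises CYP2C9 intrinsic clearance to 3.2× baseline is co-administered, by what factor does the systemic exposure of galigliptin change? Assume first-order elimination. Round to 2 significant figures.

0.68

The CYP2C9 pathway (21% of clearance) rises to 3.2× activity: 0.21 × 3.2 = 0.672.
CYP2D6 (40%) and the residual 39% are unaffected.
Relative clearance = 0.672 + 0.4 + 0.39 = 1.462.
Systemic exposure ratio = CL_old/CL_new = 1 / 1.462 = 0.68.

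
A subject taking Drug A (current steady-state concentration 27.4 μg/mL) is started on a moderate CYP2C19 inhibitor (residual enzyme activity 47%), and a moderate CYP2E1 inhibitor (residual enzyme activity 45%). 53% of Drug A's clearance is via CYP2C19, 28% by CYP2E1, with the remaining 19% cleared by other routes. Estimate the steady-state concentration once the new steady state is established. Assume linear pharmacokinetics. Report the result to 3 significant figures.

48.5 μg/mL

CYP2C19: 0.53 × 0.47 = 0.2491
CYP2E1: 0.28 × 0.45 = 0.126
Other: 0.19 (unchanged)
Relative clearance = 0.2491 + 0.126 + 0.19 = 0.5651.
New steady-state concentration = 27.4 / 0.5651 = 48.5 μg/mL (concentration scales inversely with clearance).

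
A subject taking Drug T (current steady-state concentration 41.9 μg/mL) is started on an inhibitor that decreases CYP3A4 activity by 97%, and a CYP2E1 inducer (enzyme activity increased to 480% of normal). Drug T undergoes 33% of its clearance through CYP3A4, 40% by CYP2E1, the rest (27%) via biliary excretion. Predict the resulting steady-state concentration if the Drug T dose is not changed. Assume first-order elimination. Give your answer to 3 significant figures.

19.0 μg/mL

The CYP3A4 pathway (33% of clearance) drops to 0.03× activity: 0.33 × 0.03 = 0.0099.
The CYP2E1 pathway (40% of clearance) rises to 4.8× activity: 0.4 × 4.8 = 1.92.
Non-CYP routes (27%) are unchanged.
Relative clearance = 0.0099 + 1.92 + 0.27 = 2.1999.
New steady-state concentration = 41.9 / 2.1999 = 19.0 μg/mL (concentration scales inversely with clearance).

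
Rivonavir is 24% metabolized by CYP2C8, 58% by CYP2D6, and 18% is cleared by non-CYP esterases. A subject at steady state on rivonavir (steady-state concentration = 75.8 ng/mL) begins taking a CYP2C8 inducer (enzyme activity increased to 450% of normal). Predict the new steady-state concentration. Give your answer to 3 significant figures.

41.2 ng/mL

The CYP2C8 pathway (24% of clearance) is boosted to 4.5× activity: 0.24 × 4.5 = 1.08.
CYP2D6 (58%) and the residual 18% are unaffected.
New clearance relative to baseline: 1.08 + 0.58 + 0.18 = 1.84.
Steady-state concentration ∝ 1/CL, so new value = 75.8 / 1.84 = 41.2 ng/mL.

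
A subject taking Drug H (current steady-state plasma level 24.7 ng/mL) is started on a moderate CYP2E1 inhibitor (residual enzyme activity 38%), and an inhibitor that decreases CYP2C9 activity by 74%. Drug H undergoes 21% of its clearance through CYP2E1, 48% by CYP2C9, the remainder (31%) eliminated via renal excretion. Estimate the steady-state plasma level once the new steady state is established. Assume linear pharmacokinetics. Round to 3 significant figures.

CYP2E1: 0.21 × 0.38 = 0.0798
CYP2C9: 0.48 × 0.26 = 0.1248
Other: 0.31 (unchanged)
CL_new/CL_old = 0.0798 + 0.1248 + 0.31 = 0.5146.
Dividing the baseline by the relative clearance: 24.7 / 0.5146 = 48.0 ng/mL.

48.0 ng/mL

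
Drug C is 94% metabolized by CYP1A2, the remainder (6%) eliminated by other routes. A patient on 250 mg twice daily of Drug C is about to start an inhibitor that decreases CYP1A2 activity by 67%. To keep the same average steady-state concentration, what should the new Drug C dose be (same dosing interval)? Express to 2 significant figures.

CYP1A2: 0.94 × 0.33 = 0.3102
Other: 0.06 (unchanged)
CL_new/CL_old = 0.3102 + 0.06 = 0.3702.
To maintain the same steady-state level, dose must scale with clearance: new dose = 250 × 0.3702 = 93 mg.

93 mg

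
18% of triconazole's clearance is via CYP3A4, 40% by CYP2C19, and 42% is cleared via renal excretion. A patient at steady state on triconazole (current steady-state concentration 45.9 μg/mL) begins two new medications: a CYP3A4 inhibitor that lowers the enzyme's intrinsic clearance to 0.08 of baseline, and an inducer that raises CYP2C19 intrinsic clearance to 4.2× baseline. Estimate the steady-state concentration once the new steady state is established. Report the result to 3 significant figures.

21.7 μg/mL

The CYP3A4 pathway (18% of clearance) drops to 0.08× activity: 0.18 × 0.08 = 0.0144.
The CYP2C19 pathway (40% of clearance) rises to 4.2× activity: 0.4 × 4.2 = 1.68.
The remaining 42% of clearance is unaffected.
Relative clearance = 0.0144 + 1.68 + 0.42 = 2.1144.
Dividing the baseline by the relative clearance: 45.9 / 2.1144 = 21.7 μg/mL.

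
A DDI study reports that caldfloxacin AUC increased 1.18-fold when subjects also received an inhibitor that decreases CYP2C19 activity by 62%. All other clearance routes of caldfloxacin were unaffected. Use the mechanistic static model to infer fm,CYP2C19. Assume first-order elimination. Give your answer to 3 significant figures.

CL'/CL = 1 / 1.18 = 0.8475
0.38·fm + (1 − fm) = 0.8475
fm = (0.8475 − 1) / (0.38 − 1) = 0.246

0.246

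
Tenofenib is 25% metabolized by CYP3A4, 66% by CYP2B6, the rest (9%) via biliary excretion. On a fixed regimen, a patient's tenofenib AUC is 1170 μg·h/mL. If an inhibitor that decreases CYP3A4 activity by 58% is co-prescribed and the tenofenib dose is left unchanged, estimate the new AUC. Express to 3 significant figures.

1.37 × 10³ μg·h/mL

CYP3A4: 0.25 × 0.42 = 0.105
CYP2B6: 0.66 (unchanged)
Other: 0.09 (unchanged)
Relative clearance = 0.105 + 0.66 + 0.09 = 0.855.
With dosing unchanged, AUC scales as 1/CL: 1170 / 0.855 = 1.37 × 10³ μg·h/mL.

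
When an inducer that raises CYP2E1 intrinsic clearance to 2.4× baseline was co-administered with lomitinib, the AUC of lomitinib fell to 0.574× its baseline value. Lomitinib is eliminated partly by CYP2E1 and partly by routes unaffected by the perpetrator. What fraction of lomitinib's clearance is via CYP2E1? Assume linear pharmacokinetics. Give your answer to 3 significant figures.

CL'/CL = 1 / 0.574 = 1.742
2.4·fm + (1 − fm) = 1.742
fm = (1.742 − 1) / (2.4 − 1) = 0.530

0.530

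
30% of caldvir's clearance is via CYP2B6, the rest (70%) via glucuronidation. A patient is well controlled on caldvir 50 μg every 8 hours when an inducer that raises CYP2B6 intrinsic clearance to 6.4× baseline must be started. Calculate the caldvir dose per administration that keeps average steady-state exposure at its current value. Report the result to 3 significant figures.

CYP2B6: 0.3 × 6.4 = 1.92
Other: 0.7 (unchanged)
Relative clearance = 1.92 + 0.7 = 2.62.
To maintain the same steady-state level, dose must scale with clearance: new dose = 50 × 2.62 = 131 μg.

131 μg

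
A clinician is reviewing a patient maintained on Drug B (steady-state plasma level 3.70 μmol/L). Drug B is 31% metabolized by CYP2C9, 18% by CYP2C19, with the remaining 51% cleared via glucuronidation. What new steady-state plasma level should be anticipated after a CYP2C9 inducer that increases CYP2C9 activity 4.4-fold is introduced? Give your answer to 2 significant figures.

1.8 μmol/L

The CYP2C9 pathway (31% of clearance) rises to 4.4× activity: 0.31 × 4.4 = 1.364.
CYP2C19 (18%) and the residual 51% are unaffected.
Relative clearance = 1.364 + 0.18 + 0.51 = 2.054.
New steady-state plasma level = baseline ÷ relative clearance = 3.70 / 2.054 = 1.8 μmol/L.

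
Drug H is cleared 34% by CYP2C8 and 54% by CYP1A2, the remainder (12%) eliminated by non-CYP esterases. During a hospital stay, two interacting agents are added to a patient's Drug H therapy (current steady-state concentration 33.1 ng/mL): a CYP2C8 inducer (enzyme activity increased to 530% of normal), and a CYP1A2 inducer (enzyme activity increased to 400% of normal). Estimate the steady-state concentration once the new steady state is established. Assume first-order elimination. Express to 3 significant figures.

8.11 ng/mL

CYP2C8: 0.34 × 5.3 = 1.802
CYP1A2: 0.54 × 4 = 2.16
Other: 0.12 (unchanged)
New clearance relative to baseline: 1.802 + 2.16 + 0.12 = 4.082.
Dividing the baseline by the relative clearance: 33.1 / 4.082 = 8.11 ng/mL.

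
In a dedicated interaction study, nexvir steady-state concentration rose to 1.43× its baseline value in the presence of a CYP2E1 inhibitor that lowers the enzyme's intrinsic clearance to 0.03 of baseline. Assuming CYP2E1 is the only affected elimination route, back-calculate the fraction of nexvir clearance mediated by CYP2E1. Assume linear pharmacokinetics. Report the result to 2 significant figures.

0.31

Call the CYP2E1 fraction fm. After the interaction, CL_new/CL_old = fm × 0.03 + (1 − fm).
Steady-state concentration ratio = 1 / (new CL fraction), so new CL fraction = 1 / 1.43 = 0.6993.
fm × 0.03 + 1 − fm = 0.6993  ⇒  fm × (0.03 − 1) = −0.3007  ⇒  fm = 0.31.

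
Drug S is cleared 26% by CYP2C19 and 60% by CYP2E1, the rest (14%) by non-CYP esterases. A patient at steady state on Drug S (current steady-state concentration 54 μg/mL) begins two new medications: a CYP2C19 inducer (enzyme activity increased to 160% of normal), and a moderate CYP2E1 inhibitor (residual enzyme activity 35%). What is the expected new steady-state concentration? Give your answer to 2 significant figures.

The CYP2C19 pathway (26% of clearance) is boosted to 1.6× activity: 0.26 × 1.6 = 0.416.
The CYP2E1 pathway (60% of clearance) drops to 0.35× activity: 0.6 × 0.35 = 0.21.
The remaining 14% of clearance is unaffected.
Relative clearance = 0.416 + 0.21 + 0.14 = 0.766.
Dividing the baseline by the relative clearance: 54 / 0.766 = 70 μg/mL.

70 μg/mL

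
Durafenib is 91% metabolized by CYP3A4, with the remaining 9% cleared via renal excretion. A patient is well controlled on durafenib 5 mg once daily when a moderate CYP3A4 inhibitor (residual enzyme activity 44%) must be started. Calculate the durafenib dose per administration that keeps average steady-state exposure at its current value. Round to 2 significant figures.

2.5 mg

The CYP3A4 pathway (91% of clearance) is reduced to 0.44× activity: 0.91 × 0.44 = 0.4004.
The remaining 9% of clearance is unaffected.
New clearance relative to baseline: 0.4004 + 0.09 = 0.4904.
Css,avg = (dose rate)/CL, so holding Css fixed requires dose ∝ CL: 5 × 0.4904 = 2.5 mg.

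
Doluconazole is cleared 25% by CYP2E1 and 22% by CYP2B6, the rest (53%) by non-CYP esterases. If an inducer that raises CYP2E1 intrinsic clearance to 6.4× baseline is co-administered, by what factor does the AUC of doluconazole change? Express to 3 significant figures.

0.426

The CYP2E1 pathway (25% of clearance) rises to 6.4× activity: 0.25 × 6.4 = 1.6.
CYP2B6 (22%) and the residual 53% are unaffected.
New clearance relative to baseline: 1.6 + 0.22 + 0.53 = 2.35.
AUC ratio = CL_old/CL_new = 1 / 2.35 = 0.426.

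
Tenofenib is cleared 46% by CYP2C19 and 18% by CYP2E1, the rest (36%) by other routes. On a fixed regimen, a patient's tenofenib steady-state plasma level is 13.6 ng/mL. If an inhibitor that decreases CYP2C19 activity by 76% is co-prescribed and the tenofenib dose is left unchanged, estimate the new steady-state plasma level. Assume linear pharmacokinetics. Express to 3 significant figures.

The CYP2C19 pathway (46% of clearance) is reduced to 0.24× activity: 0.46 × 0.24 = 0.1104.
CYP2E1 (18%) and the residual 36% are unaffected.
CL_new/CL_old = 0.1104 + 0.18 + 0.36 = 0.6504.
Steady-state plasma level ∝ 1/CL, so new value = 13.6 / 0.6504 = 20.9 ng/mL.

20.9 ng/mL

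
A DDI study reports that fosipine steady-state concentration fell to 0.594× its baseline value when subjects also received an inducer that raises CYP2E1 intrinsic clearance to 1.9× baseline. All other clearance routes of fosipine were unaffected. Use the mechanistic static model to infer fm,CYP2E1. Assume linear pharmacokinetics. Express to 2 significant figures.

0.76

Write x for the fraction cleared via CYP2E1. The observed steady-state concentration change means clearance rose to 1/0.594 = 1.684 of baseline.
Setting x·1.9 + (1 − x) = 1.684 and solving: x = (1.684 − 1)/(1.9 − 1) = 0.76.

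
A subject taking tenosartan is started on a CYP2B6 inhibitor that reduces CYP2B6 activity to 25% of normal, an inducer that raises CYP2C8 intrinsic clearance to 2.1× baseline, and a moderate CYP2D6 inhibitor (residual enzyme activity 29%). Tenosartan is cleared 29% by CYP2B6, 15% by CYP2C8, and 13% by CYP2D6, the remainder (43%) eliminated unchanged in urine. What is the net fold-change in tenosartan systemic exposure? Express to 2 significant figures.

1.2

CYP2B6: 0.29 × 0.25 = 0.0725
CYP2C8: 0.15 × 2.1 = 0.315
CYP2D6: 0.13 × 0.29 = 0.0377
Other: 0.43 (unchanged)
New clearance relative to baseline: 0.0725 + 0.315 + 0.0377 + 0.43 = 0.8552.
Systemic exposure ∝ 1/CL: fold-change = 1 / 0.8552 = 1.2.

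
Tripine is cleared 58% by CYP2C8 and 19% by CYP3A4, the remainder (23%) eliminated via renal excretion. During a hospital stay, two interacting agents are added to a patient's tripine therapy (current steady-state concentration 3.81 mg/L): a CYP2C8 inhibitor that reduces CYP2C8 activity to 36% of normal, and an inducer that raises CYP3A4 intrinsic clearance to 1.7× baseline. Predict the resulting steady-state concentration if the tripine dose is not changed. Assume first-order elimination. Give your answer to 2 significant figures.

The CYP2C8 pathway (58% of clearance) falls to 0.36× activity: 0.58 × 0.36 = 0.2088.
The CYP3A4 pathway (19% of clearance) increases to 1.7× activity: 0.19 × 1.7 = 0.323.
Non-CYP routes (23%) are unchanged.
CL_new/CL_old = 0.2088 + 0.323 + 0.23 = 0.7618.
Steady-state concentration ∝ 1/CL: new value = 3.81 / 0.7618 = 5.0 mg/L.

5.0 mg/L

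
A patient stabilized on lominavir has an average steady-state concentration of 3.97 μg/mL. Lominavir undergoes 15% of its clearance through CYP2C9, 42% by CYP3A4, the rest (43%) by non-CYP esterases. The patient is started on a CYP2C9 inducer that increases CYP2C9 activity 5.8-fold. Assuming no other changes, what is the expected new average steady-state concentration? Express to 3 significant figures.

2.31 μg/mL

The CYP2C9 pathway (15% of clearance) rises to 5.8× activity: 0.15 × 5.8 = 0.87.
CYP3A4 (42%) and the residual 43% are unaffected.
New clearance relative to baseline: 0.87 + 0.42 + 0.43 = 1.72.
With dosing unchanged, average steady-state concentration scales as 1/CL: 3.97 / 1.72 = 2.31 μg/mL.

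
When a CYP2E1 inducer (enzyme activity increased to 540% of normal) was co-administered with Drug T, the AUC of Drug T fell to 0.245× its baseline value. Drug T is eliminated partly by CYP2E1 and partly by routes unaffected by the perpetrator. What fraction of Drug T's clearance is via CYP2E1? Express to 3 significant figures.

0.700

CL'/CL = 1 / 0.245 = 4.082
5.4·fm + (1 − fm) = 4.082
fm = (4.082 − 1) / (5.4 − 1) = 0.700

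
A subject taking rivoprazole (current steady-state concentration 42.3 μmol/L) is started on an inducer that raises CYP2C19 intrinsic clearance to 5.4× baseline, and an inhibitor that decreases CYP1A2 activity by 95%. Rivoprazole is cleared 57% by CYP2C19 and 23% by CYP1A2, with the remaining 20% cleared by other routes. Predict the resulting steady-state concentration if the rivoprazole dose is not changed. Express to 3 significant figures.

The CYP2C19 pathway (57% of clearance) rises to 5.4× activity: 0.57 × 5.4 = 3.078.
The CYP1A2 pathway (23% of clearance) falls to 0.05× activity: 0.23 × 0.05 = 0.0115.
The remaining 20% of clearance is unaffected.
CL_new/CL_old = 3.078 + 0.0115 + 0.2 = 3.2895.
Steady-state concentration ∝ 1/CL: new value = 42.3 / 3.2895 = 12.9 μmol/L.

12.9 μmol/L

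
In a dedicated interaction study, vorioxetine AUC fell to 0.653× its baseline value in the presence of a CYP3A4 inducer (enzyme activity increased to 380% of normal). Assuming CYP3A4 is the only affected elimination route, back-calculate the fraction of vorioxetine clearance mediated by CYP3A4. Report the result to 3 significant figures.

0.190

CL'/CL = 1 / 0.653 = 1.531
3.8·fm + (1 − fm) = 1.531
fm = (1.531 − 1) / (3.8 − 1) = 0.190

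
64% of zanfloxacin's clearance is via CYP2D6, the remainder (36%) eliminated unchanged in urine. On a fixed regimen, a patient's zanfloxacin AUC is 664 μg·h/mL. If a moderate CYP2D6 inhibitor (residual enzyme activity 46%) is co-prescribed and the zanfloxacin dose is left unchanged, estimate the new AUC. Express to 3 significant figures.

1.01 × 10³ μg·h/mL

The CYP2D6 pathway (64% of clearance) is reduced to 0.46× activity: 0.64 × 0.46 = 0.2944.
The remaining 36% of clearance is unaffected.
New clearance relative to baseline: 0.2944 + 0.36 = 0.6544.
AUC ∝ 1/CL, so new value = 664 / 0.6544 = 1.01 × 10³ μg·h/mL.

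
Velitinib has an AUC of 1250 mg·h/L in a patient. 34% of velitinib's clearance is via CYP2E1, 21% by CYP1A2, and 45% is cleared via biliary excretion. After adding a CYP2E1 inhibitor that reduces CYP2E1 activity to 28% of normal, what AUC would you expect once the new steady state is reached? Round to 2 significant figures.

1.7 × 10³ mg·h/L

The CYP2E1 pathway (34% of clearance) drops to 0.28× activity: 0.34 × 0.28 = 0.0952.
CYP1A2 (21%) and the residual 45% are unaffected.
Relative clearance = 0.0952 + 0.21 + 0.45 = 0.7552.
New AUC = baseline ÷ relative clearance = 1250 / 0.7552 = 1.7 × 10³ mg·h/L.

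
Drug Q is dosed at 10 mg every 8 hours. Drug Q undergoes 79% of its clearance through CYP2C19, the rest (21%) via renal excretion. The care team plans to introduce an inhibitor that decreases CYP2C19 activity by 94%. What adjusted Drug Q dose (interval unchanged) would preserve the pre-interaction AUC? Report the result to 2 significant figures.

The CYP2C19 pathway (79% of clearance) is reduced to 0.06× activity: 0.79 × 0.06 = 0.0474.
Non-CYP routes (21%) are unchanged.
Relative clearance = 0.0474 + 0.21 = 0.2574.
Css,avg = (dose rate)/CL, so holding Css fixed requires dose ∝ CL: 10 × 0.2574 = 2.6 mg.

2.6 mg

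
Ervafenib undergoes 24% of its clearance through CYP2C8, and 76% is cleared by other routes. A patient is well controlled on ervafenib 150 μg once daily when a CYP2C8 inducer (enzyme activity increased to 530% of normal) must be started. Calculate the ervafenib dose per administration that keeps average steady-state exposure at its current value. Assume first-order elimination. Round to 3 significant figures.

The CYP2C8 pathway (24% of clearance) rises to 5.3× activity: 0.24 × 5.3 = 1.272.
The remaining 76% of clearance is unaffected.
Relative clearance = 1.272 + 0.76 = 2.032.
Css,avg = (dose rate)/CL, so holding Css fixed requires dose ∝ CL: 150 × 2.032 = 305 μg.

305 μg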